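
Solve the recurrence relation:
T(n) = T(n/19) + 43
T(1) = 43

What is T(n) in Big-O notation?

Each step divides n by 19 and adds 43. After log_19(n) steps, T(n) = O(log n).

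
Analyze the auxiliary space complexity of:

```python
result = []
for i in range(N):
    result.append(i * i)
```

Space complexity: O(n).
Auxiliary storage grows linearly with the input size n in the worst case.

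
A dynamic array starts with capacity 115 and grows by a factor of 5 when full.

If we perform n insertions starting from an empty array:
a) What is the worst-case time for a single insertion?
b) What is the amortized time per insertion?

(a) Worst-case single insertion: O(n) -- when the array is full at capacity c, the resize copies all c elements, and c can be Theta(n).
(b) Resizes happen at sizes 115, 575, 2875, ... Total copy cost for n insertions: 115 + 575 + ... = O(n) (geometric series with ratio 1/5). Amortized cost per insertion: O(n)/n = O(1).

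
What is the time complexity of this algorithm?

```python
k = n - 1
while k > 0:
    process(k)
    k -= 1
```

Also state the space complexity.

Time complexity: O(n).
Space complexity: O(1).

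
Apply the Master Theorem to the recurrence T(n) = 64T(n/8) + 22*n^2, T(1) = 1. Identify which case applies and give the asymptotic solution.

a=64, b=8, f(n)=22*n^2.
log_8(64) = 2, so n^(log_b(a)) = n^2.
f(n) = Theta(n^2), so Case 2 applies.
T(n) = Theta(n^2 log n).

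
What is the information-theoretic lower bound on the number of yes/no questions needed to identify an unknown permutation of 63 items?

There are 63! = 1982608315404440064116146708361898137544773690227268628106279599612729753600000000000000 permutations. Each yes/no question gives at most 1 bit, so at least ceil(log_2(1982608315404440064116146708361898137544773690227268628106279599612729753600000000000000)) = 290 questions are needed.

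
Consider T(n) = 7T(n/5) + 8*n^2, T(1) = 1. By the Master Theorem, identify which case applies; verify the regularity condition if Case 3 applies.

a=7, b=5, f(n)=8*n^2.
log_5(7) = 1.209 < 2.
f(n) = Omega(n^(1.209+epsilon)) for some epsilon > 0, so Case 3 is the candidate.
Regularity: a*f(n/b) = 7*8*(n/5)^2 = (7/25)*8*n^2 <= c*f(n) with c = 7/25 < 1. Satisfied.
Case 3: T(n) = Theta(n^2).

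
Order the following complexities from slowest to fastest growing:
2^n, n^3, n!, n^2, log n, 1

Ordered by growth rate: 1 < log n < n^2 < n^3 < 2^n < n!.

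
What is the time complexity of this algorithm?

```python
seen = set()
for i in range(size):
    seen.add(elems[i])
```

Time complexity: O(n).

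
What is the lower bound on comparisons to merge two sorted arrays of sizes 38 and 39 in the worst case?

Adversary: with |38 - 39| <= 1 the inputs can be fully interleaved so that every adjacent pair in the merged output comes from different arrays. Then each of the 76 adjacent pairs must be directly compared, or the algorithm cannot determine their relative order. Standard merge meets this bound.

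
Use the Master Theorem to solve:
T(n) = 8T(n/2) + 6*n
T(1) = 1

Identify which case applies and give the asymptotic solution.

a=8, b=2, f(n)=6*n.
log_2(8) = 3 > 1.
Since f(n) = O(n^1) is polynomially smaller than n^3, Case 1 applies.
T(n) = Theta(n^3).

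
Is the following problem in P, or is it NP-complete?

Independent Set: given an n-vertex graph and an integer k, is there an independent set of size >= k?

This problem is NP-complete: complement of Clique (with k part of the input).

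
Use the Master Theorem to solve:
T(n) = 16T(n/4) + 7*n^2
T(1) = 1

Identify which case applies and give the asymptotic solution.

a=16, b=4, f(n)=7*n^2.
log_4(16) = 2, so n^(log_b(a)) = n^2.
f(n) = Theta(n^2), so Case 2 applies.
T(n) = Theta(n^2 log n).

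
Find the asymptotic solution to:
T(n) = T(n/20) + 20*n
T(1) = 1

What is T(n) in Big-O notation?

Geometric series: 20*n*(1 + 1/20 + 1/20^2 + ...) = O(n). T(n) = O(n).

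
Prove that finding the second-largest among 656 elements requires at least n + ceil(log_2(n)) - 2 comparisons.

Lower bound (adversary): identifying the maximum requires 656-1 comparisons (each eliminates one candidate). Assign weight 1 to each element; on each comparison the adversary lets the heavier side win and gives it the loser's weight. The max ends with weight 656, but each comparison it wins at most doubles its weight, so the max must win >= ceil(log_2(656)) = 10 comparisons. The second-largest is one of those 10 direct losers to the max, and identifying which one is largest needs >= 10-1 further comparisons. Total >= 656-1 + 10-1 = 664.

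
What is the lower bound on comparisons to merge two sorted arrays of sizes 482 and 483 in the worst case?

Adversary: with |482 - 483| <= 1 the inputs can be fully interleaved so that every adjacent pair in the merged output comes from different arrays. Then each of the 964 adjacent pairs must be directly compared, or the algorithm cannot determine their relative order. Standard merge meets this bound.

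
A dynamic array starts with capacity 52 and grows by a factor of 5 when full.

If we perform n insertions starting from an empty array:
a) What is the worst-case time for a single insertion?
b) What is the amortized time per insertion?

(a) Worst-case single insertion: O(n) -- when the array is full at capacity c, the resize copies all c elements, and c can be Theta(n).
(b) Resizes happen at sizes 52, 260, 1300, ... Total copy cost for n insertions: 52 + 260 + ... = O(n) (geometric series with ratio 1/5). Amortized cost per insertion: O(n)/n = O(1).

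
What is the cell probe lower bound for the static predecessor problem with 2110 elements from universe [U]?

The Patrascu-Thorup lower bound shows any data structure on n = 2110 elements using O(n * polylog(n)) space requires Omega(log log U) query time. van Emde Boas trees achieve O(log log U) with O(U) space.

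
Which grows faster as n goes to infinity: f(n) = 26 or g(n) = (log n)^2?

g(n) = (log n)^2 grows faster: any unbounded function dominates a constant.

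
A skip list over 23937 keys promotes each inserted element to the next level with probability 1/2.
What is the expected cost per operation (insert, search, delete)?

Expected number of levels is O(log_2(23937)) = O(log n). A search visits O(1) expected nodes per level over O(log n) levels. Insert/delete are a search plus O(1) pointer updates per level. Expected O(log n) per operation.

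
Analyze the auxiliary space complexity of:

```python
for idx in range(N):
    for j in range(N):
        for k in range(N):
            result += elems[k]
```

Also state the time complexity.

Space complexity: O(1).
Only a constant amount of auxiliary storage is used; nothing grows with n.
Time complexity: O(n^3).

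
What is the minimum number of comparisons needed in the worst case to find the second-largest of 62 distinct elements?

Lower bound: finding the max needs 62-1 comparisons. By the adversary weight-doubling argument, the max must personally win >= ceil(log_2(62)) = 6 comparisons; the 2nd-largest is among those 6 losers, needing 6-1 more comparisons. Total >= 62-1 + 6-1 = 66. A balanced knockout tournament achieves this.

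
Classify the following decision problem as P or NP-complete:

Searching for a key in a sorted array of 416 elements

This problem is in P: binary search runs in O(log n).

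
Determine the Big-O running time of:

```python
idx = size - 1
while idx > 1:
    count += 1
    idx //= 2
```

Time complexity: O(log n).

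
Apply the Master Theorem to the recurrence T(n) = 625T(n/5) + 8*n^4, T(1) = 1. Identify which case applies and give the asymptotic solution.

a=625, b=5, f(n)=8*n^4.
log_5(625) = 4, so n^(log_b(a)) = n^4.
f(n) = Theta(n^4), so Case 2 applies.
T(n) = Theta(n^4 log n).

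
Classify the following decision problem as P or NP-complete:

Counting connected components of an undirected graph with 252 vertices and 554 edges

This problem is in P: BFS/DFS visits each vertex and edge once: O(V+E).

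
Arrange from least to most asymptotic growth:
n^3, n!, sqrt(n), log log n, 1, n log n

Ordered by growth rate: 1 < log log n < sqrt(n) < n log n < n^3 < n!.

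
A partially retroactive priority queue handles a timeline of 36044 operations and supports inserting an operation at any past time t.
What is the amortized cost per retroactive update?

Partially retroactive priority queues (Demaine-Iacono-Langerman) allow updates at past times with queries only at the present. With a balanced BST over the m = 36044 timeline events tracking bridges, each retroactive insert or delete is O(log m) amortized.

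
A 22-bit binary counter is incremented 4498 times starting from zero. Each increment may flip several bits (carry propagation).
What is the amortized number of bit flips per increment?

Bit i flips on every 2^i-th increment, so over 4498 increments bit i flips floor(4498/2^i) times. Summing over i: total flips < 2 * 4498. Amortized: < 2 = O(1) per increment.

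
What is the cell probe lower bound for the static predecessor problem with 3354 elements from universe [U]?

The Patrascu-Thorup lower bound shows any data structure on n = 3354 elements using O(n * polylog(n)) space requires Omega(log log U) query time. van Emde Boas trees achieve O(log log U) with O(U) space.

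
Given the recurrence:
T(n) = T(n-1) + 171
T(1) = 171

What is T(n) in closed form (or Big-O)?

Unrolling: T(n) = T(n-1) + 171 = T(n-2) + 2*171 = ... = T(1) + (n-1)*171 = 171 + (n-1)*171 = 171n.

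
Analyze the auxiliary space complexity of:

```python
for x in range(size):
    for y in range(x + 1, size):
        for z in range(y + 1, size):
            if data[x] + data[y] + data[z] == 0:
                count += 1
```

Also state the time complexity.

Space complexity: O(1).
Only a constant amount of auxiliary storage is used; nothing grows with n.
Time complexity: O(n^3).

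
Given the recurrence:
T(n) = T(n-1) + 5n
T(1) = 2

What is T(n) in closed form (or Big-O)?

Unrolling: T(n) = 2 + 5*(2 + 3 + ... + n) = 2 + 5*(n(n+1)/2 - 1) = O(n^2).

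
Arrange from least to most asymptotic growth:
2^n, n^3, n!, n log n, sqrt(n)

Ordered by growth rate: sqrt(n) < n log n < n^3 < 2^n < n!.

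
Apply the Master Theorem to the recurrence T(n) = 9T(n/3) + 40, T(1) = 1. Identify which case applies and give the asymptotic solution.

a=9, b=3, f(n)=40.
log_3(9) = 2 > 0.
Since f(n) = O(n^0) is polynomially smaller than n^2, Case 1 applies.
T(n) = Theta(n^2).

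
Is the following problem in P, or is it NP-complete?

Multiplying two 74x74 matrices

This problem is in P: the schoolbook algorithm runs in O(n^3).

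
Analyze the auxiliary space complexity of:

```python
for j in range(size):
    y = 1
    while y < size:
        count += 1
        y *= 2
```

Space complexity: O(1).
Only a constant amount of auxiliary storage is used; nothing grows with n.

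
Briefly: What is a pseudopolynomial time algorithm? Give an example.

A pseudopolynomial algorithm runs in time polynomial in the numeric value of the input, but exponential in the input length. The dynamic programming solution for Subset Sum runs in O(n*W) where W is the target sum. This is pseudopolynomial because W can be exponential in the number of bits to represent it.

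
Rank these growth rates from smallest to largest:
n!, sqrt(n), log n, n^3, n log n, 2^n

Ordered by growth rate: log n < sqrt(n) < n log n < n^3 < 2^n < n!.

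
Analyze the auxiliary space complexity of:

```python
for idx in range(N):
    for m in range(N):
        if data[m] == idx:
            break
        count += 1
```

Space complexity: O(1).
Only a constant amount of auxiliary storage is used; nothing grows with n.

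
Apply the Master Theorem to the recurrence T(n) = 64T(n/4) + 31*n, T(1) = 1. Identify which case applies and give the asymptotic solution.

a=64, b=4, f(n)=31*n.
log_4(64) = 3 > 1.
Since f(n) = O(n^1) is polynomially smaller than n^3, Case 1 applies.
T(n) = Theta(n^3).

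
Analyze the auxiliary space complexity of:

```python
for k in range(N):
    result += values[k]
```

Space complexity: O(1).
Only a constant amount of auxiliary storage is used; nothing grows with n.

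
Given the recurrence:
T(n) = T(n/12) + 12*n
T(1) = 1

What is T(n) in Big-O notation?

Geometric series: 12*n*(1 + 1/12 + 1/12^2 + ...) = O(n). T(n) = O(n).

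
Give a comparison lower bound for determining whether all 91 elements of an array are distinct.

In the algebraic decision-tree model, the YES region for element distinctness on 91 elements has 91! connected components (one per ordering). Ben-Or's theorem then gives a lower bound of Omega(log(n!)) = Omega(n log n).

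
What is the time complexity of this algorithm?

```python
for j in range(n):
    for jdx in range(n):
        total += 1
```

Time complexity: O(n^2).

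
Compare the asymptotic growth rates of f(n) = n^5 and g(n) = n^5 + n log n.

f(n) = n^5 and g(n) = n^5 + n log n are Theta of each other: the lower-order n log n term is o(n^5); both are Theta(n^5).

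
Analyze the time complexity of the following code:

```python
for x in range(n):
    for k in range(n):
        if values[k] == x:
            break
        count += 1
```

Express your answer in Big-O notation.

Time complexity: O(n^2).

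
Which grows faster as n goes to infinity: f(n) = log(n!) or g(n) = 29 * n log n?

f(n) = log(n!) and g(n) = 29 * n log n are Theta of each other: Stirling: log(n!) = n log n - n + O(log n) = Theta(n log n); the constant 29 doesn't change the Theta class.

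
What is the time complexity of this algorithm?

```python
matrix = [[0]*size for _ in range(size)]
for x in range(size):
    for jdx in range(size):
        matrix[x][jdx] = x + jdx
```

Time complexity: O(n^2).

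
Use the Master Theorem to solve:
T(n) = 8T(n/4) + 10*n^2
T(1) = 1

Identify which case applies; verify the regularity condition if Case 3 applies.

a=8, b=4, f(n)=10*n^2.
log_4(8) = 1.5 < 2.
f(n) = Omega(n^(1.5+epsilon)) for some epsilon > 0, so Case 3 is the candidate.
Regularity: a*f(n/b) = 8*10*(n/4)^2 = (8/16)*10*n^2 <= c*f(n) with c = 8/16 < 1. Satisfied.
Case 3: T(n) = Theta(n^2).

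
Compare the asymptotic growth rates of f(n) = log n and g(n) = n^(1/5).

g(n) = n^(1/5) grows faster: any positive power of n dominates log n.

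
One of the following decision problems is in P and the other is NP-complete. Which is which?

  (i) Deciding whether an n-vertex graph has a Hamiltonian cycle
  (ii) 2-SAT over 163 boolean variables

(i) is NP-complete: one of Karp's 21 NP-complete problems.
(ii) is P: 2-SAT is solvable in linear time via implication-graph SCCs.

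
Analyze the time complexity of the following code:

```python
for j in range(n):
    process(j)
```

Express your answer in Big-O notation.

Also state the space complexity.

Time complexity: O(n).
Space complexity: O(1).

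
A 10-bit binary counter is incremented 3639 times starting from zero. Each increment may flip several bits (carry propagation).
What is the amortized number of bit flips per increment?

Bit i flips on every 2^i-th increment, so over 3639 increments bit i flips floor(3639/2^i) times. Summing over i: total flips < 2 * 3639. Amortized: < 2 = O(1) per increment.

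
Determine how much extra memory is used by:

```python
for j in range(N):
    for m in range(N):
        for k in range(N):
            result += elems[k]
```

Space complexity: O(1).
Only a constant amount of auxiliary storage is used; nothing grows with n.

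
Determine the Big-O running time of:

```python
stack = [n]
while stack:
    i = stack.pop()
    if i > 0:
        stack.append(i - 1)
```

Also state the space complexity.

Time complexity: O(n).
Space complexity: O(1).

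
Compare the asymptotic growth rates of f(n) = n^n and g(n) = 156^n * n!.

g(n) = 156^n * n! grows faster: by Stirling n! ~ sqrt(2 pi n)(n/e)^n, so 156^n n! / n^n ~ (156/e)^n sqrt(2 pi n) -> infinity since 156/e > 1.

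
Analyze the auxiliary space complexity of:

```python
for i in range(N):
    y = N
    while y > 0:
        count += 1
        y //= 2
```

Space complexity: O(1).
Only a constant amount of auxiliary storage is used; nothing grows with n.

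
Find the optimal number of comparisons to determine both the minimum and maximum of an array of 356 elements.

Naive approach: 710 comparisons (355 for max + 355 for min).
Optimal: Compare elements in pairs first (floor(n/2) = 178 comparisons), then find max among winners and min among losers (177 comparisons each).
Total: ceil(3n/2) - 2 = 532 comparisons. An adversary argument shows this is also a lower bound.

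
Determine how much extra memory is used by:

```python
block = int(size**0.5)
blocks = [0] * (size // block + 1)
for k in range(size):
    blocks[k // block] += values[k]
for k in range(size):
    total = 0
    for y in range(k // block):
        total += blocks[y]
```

Space complexity: O(sqrt(n)).
Storage scales with sqrt(n).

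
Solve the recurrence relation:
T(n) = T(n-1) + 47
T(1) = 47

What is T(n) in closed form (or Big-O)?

Unrolling: T(n) = T(n-1) + 47 = T(n-2) + 2*47 = ... = T(1) + (n-1)*47 = 47 + (n-1)*47 = 47n.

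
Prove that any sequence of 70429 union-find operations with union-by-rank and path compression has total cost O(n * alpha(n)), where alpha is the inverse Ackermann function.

Using Tarjan's analysis with rank-based potential function. Union-by-rank keeps tree height O(log n). Path compression flattens paths during find. For n = 70429 operations, total cost is O(n * alpha(n)), effectively O(n) since alpha grows incredibly slowly.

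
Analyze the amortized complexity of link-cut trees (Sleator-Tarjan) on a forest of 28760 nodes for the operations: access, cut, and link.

Link-cut trees represent the forest using splay trees over preferred paths. With potential Phi = sum over nodes of log(size of virtual subtree), each access on 28760 nodes is O(log 28760) = O(log n) amortized by the splay-tree access lemma. Cut and link are O(1) plus one access.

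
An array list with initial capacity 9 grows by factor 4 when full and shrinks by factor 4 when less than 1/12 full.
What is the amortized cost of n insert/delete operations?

Using potential function Phi = |4*size - capacity|. Resizing costs are offset by potential release. Amortized O(1) per operation.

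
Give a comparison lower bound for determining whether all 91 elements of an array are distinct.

In the algebraic decision-tree model, the YES region for element distinctness on 91 elements has 91! connected components (one per ordering). Ben-Or's theorem then gives a lower bound of Omega(log(n!)) = Omega(n log n).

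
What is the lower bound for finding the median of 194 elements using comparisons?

To find the median of 194 elements, every element must be compared at least once, so the lower bound is Omega(n). The BFPRT algorithm achieves O(n), making this tight.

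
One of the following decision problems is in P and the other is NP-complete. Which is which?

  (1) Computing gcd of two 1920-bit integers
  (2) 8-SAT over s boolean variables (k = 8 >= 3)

(1) is P: the Euclidean algorithm runs in polynomial time in the bit-length.
(2) is NP-complete: 3-SAT is NP-complete (Cook-Levin); k-SAT for k>=3 reduces from 3-SAT.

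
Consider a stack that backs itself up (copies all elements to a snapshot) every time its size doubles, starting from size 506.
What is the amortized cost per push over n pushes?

Backups occur at sizes 506, 1012, 2024, ..., copying 506 + 1012 + 2024 + ... <= 2n elements total (geometric series). Spread over n pushes, the amortized backup cost is O(1) per push.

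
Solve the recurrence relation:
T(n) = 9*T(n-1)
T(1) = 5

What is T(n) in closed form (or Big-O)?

Each step multiplies by 9. T(n) = T(1)*9^(n-1) = 5*9^(n-1).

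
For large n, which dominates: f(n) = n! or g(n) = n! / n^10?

f(n) = n! grows faster: the ratio n!/(n!/n^10) = n^10 -> infinity.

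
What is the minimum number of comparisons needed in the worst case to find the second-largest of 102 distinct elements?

Lower bound: finding the max needs 102-1 comparisons. By the adversary weight-doubling argument, the max must personally win >= ceil(log_2(102)) = 7 comparisons; the 2nd-largest is among those 7 losers, needing 7-1 more comparisons. Total >= 102-1 + 7-1 = 107. A balanced knockout tournament achieves this.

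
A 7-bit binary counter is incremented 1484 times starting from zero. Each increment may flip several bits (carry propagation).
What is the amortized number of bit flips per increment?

Bit i flips on every 2^i-th increment, so over 1484 increments bit i flips floor(1484/2^i) times. Summing over i: total flips < 2 * 1484. Amortized: < 2 = O(1) per increment.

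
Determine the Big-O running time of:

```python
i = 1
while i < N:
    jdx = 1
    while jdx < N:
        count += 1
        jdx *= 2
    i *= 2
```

Time complexity: O(log^2 n).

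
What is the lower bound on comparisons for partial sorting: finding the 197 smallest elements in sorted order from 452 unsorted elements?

Finding 197 smallest of 452 in sorted order: Omega(452) to identify the 197 smallest, plus Omega(197 log 197) to sort them. Total: Omega(n + k log k).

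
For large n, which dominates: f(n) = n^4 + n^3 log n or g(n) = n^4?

f(n) = n^4 + n^3 log n and g(n) = n^4 are Theta of each other: the lower-order n^3 log n term is o(n^4); both are Theta(n^4).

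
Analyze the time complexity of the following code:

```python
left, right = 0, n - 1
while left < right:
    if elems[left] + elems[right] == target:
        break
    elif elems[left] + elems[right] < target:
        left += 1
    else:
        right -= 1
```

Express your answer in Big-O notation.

Time complexity: O(n).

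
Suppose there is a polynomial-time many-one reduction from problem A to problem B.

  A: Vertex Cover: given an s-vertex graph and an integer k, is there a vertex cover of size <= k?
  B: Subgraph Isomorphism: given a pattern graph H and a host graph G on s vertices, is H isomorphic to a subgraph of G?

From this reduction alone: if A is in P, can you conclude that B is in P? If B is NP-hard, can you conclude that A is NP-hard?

A poly-time reduction A <=_p B transfers tractability DOWN (B easy => A easy) and hardness UP (A hard => B hard), not the reverse.
From A in P, the reduction alone does NOT give B in P: any problem in P trivially reduces to SAT, yet SAT is not known to be in P.
From B NP-hard, the reduction alone does NOT give A NP-hard: again, easy problems reduce to hard ones.
(Here in fact A is NP-complete and B is NP-complete.)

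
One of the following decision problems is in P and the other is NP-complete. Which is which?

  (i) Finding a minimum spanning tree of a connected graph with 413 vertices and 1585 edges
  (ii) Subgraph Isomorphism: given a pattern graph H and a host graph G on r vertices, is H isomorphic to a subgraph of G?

(i) is P: Kruskal's / Prim's algorithms run in polynomial time.
(ii) is NP-complete: generalizes Clique and Hamiltonian Path (pattern size is part of the input).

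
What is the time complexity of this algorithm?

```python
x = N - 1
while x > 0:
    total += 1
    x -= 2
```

Time complexity: O(n).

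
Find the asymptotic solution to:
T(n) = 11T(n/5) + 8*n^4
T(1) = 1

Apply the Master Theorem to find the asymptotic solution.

a=11, b=5, f(n)=8*n^4. log_5(11) = 1.49 < 4. Case 3: T(n) = O(n^4).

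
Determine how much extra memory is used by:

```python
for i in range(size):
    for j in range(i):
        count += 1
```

Space complexity: O(1).
Only a constant amount of auxiliary storage is used; nothing grows with n.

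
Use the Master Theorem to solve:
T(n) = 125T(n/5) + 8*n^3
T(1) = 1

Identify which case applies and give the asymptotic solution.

a=125, b=5, f(n)=8*n^3.
log_5(125) = 3, so n^(log_b(a)) = n^3.
f(n) = Theta(n^3), so Case 2 applies.
T(n) = Theta(n^3 log n).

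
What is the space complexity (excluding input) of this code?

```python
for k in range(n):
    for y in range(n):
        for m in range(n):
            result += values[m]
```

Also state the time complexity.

Space complexity: O(1).
Only a constant amount of auxiliary storage is used; nothing grows with n.
Time complexity: O(n^3).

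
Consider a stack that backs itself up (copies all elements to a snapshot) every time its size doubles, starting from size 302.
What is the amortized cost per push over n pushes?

Backups occur at sizes 302, 604, 1208, ..., copying 302 + 604 + 1208 + ... <= 2n elements total (geometric series). Spread over n pushes, the amortized backup cost is O(1) per push.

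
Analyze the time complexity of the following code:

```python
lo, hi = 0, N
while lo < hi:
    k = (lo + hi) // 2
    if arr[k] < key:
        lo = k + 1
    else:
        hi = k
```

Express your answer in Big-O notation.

Time complexity: O(log n).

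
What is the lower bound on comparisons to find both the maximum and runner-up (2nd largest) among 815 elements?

Lower bound: finding the max needs 815-1 comparisons. By an adversary weight-doubling argument, the maximum element must personally win at least ceil(log_2(815)) = 10 comparisons in any correct algorithm. The 2nd largest is among those 10 direct losers, and distinguishing it requires 10-1 more comparisons. Total >= 815-1 + 10-1 = 823. A balanced tournament achieves this bound exactly.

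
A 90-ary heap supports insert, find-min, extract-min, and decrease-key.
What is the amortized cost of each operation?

The 90-ary heap has height O(log_90 n). Insert sifts up: O(log_90 n). Find-min reads the root: O(1). Extract-min sifts down comparing 90 children per level: O(90 * log_90 n). Decrease-key sifts up: O(log_90 n).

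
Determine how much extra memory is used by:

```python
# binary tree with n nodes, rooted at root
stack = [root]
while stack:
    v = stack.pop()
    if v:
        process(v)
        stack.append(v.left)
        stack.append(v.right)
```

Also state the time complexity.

Space complexity: O(n).
Auxiliary storage grows linearly with the input size n in the worst case.
Time complexity: O(n).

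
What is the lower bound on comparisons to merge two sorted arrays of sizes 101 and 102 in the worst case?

Adversary: with |101 - 102| <= 1 the inputs can be fully interleaved so that every adjacent pair in the merged output comes from different arrays. Then each of the 202 adjacent pairs must be directly compared, or the algorithm cannot determine their relative order. Standard merge meets this bound.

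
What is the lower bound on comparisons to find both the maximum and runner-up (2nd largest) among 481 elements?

Lower bound: finding the max needs 481-1 comparisons. By an adversary weight-doubling argument, the maximum element must personally win at least ceil(log_2(481)) = 9 comparisons in any correct algorithm. The 2nd largest is among those 9 direct losers, and distinguishing it requires 9-1 more comparisons. Total >= 481-1 + 9-1 = 488. A balanced tournament achieves this bound exactly.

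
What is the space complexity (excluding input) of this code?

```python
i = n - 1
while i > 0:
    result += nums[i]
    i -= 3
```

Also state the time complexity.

Space complexity: O(1).
Only a constant amount of auxiliary storage is used; nothing grows with n.
Time complexity: O(n).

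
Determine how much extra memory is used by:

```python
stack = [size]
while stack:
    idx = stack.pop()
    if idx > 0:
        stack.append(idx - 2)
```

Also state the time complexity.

Space complexity: O(1).
Only a constant amount of auxiliary storage is used; nothing grows with n.
Time complexity: O(n).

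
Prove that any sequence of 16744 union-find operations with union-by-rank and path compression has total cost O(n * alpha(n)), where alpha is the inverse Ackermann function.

Using Tarjan's analysis with rank-based potential function. Union-by-rank keeps tree height O(log n). Path compression flattens paths during find. For n = 16744 operations, total cost is O(n * alpha(n)), effectively O(n) since alpha grows incredibly slowly.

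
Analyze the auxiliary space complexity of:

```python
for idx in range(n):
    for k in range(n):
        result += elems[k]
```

Space complexity: O(1).
Only a constant amount of auxiliary storage is used; nothing grows with n.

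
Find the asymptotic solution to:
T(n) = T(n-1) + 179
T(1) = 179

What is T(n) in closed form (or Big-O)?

Unrolling: T(n) = T(n-1) + 179 = T(n-2) + 2*179 = ... = T(1) + (n-1)*179 = 179 + (n-1)*179 = 179n.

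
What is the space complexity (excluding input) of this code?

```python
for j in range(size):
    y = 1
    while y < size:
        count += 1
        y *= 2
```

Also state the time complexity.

Space complexity: O(1).
Only a constant amount of auxiliary storage is used; nothing grows with n.
Time complexity: O(n log n).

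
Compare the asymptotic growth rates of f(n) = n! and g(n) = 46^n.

f(n) = n! grows faster: n!/46^n -> infinity by Stirling.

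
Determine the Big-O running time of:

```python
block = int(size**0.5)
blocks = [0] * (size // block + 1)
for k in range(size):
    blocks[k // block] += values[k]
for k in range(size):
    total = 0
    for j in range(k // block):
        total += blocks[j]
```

Time complexity: O(n * sqrt(n)).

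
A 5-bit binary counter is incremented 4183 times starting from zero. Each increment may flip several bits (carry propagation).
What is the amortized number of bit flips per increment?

Bit i flips on every 2^i-th increment, so over 4183 increments bit i flips floor(4183/2^i) times. Summing over i: total flips < 2 * 4183. Amortized: < 2 = O(1) per increment.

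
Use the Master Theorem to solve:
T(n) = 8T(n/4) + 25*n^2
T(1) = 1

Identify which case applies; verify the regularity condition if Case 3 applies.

a=8, b=4, f(n)=25*n^2.
log_4(8) = 1.5 < 2.
f(n) = Omega(n^(1.5+epsilon)) for some epsilon > 0, so Case 3 is the candidate.
Regularity: a*f(n/b) = 8*25*(n/4)^2 = (8/16)*25*n^2 <= c*f(n) with c = 8/16 < 1. Satisfied.
Case 3: T(n) = Theta(n^2).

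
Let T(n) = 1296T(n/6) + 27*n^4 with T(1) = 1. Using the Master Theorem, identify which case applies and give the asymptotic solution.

a=1296, b=6, f(n)=27*n^4.
log_6(1296) = 4, so n^(log_b(a)) = n^4.
f(n) = Theta(n^4), so Case 2 applies.
T(n) = Theta(n^4 log n).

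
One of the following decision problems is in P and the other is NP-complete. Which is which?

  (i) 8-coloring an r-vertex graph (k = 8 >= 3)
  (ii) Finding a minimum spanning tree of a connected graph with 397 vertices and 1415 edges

(i) is NP-complete: graph k-coloring for k>=3 is NP-complete by reduction from 3-SAT.
(ii) is P: Kruskal's / Prim's algorithms run in polynomial time.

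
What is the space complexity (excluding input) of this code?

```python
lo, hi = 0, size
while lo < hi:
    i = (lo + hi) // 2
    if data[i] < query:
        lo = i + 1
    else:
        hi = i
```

Space complexity: O(1).
Only a constant amount of auxiliary storage is used; nothing grows with n.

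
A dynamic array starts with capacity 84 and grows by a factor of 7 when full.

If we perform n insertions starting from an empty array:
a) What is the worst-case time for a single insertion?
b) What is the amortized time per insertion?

(a) Worst-case single insertion: O(n) -- when the array is full at capacity c, the resize copies all c elements, and c can be Theta(n).
(b) Resizes happen at sizes 84, 588, 4116, ... Total copy cost for n insertions: 84 + 588 + ... = O(n) (geometric series with ratio 1/7). Amortized cost per insertion: O(n)/n = O(1).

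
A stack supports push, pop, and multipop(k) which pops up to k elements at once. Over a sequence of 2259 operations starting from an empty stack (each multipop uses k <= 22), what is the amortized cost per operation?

Each element is pushed exactly once and popped at most once (whether by pop or as part of a multipop). So the total number of individual pops over the whole sequence is at most the number of pushes, which is at most 2259. Total work <= 2 * 2259, hence O(1) amortized per operation.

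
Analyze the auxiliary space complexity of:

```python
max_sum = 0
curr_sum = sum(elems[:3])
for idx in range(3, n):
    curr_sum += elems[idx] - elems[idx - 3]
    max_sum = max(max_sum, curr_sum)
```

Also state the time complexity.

Space complexity: O(1).
Only a constant amount of auxiliary storage is used; nothing grows with n.
Time complexity: O(n).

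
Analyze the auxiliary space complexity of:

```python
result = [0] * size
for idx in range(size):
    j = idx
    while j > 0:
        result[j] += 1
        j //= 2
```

Space complexity: O(n).
Auxiliary storage grows linearly with the input size n in the worst case.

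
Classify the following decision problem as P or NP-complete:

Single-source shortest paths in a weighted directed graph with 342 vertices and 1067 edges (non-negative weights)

This problem is in P: Dijkstra's algorithm runs in O((V+E) log V).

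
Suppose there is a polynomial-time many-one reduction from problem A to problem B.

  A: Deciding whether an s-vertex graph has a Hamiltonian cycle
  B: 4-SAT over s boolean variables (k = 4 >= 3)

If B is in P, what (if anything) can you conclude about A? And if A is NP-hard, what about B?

A poly-time reduction A <=_p B means any A-instance can be transformed to a B-instance in poly time.
If B is in P: compose the reduction with B's poly-time algorithm to solve A in poly time, so A is in P.
If A is NP-hard: every NP problem reduces to A, which reduces to B; composing reductions, every NP problem reduces to B, so B is NP-hard.
(Here in fact A is NP-complete and B is NP-complete.)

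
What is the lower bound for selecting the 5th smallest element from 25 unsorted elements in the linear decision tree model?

Selecting the 5th smallest of 25 elements requires Omega(n) comparisons. Every element must be compared at least once. The BFPRT algorithm achieves O(n), making this tight.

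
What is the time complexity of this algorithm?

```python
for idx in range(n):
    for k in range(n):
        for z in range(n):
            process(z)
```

Time complexity: O(n^3).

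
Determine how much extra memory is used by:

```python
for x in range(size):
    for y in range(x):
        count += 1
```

Space complexity: O(1).
Only a constant amount of auxiliary storage is used; nothing grows with n.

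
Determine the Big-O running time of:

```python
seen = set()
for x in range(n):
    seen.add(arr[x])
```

Time complexity: O(n).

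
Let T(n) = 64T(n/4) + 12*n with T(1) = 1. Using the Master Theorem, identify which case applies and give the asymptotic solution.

a=64, b=4, f(n)=12*n.
log_4(64) = 3 > 1.
Since f(n) = O(n^1) is polynomially smaller than n^3, Case 1 applies.
T(n) = Theta(n^3).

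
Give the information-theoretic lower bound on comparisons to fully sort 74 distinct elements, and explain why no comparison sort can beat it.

A comparison sort is a binary decision tree whose leaves are the 74! = 330788544151938641225953028221253782145683251820934971170611926835411235700971565459250872320000000000000000 possible output permutations. A binary tree with L leaves has height >= ceil(log_2(L)). So any comparison sort needs >= ceil(log_2(74!)) = 358 comparisons in the worst case.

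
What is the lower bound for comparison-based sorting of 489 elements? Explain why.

A comparison-based sorting algorithm corresponds to a decision tree. With 489! possible permutations, the tree has 489! leaves. The height is at least log_2(489!) = Omega(n log n) by Stirling's approximation.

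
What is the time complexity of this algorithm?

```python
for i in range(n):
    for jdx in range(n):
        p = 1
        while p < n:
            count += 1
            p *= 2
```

Time complexity: O(n^2 log n).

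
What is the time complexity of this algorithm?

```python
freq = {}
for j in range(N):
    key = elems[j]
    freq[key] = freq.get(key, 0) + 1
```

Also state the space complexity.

Time complexity: O(n).
Space complexity: O(n).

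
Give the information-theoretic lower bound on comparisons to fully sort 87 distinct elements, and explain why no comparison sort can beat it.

A comparison sort is a binary decision tree whose leaves are the 87! = 2107757298379527717213600518699389595229783738061356212322972511214654115727593174080683423236414793504734471782400000000000000000000 possible output permutations. A binary tree with L leaves has height >= ceil(log_2(L)). So any comparison sort needs >= ceil(log_2(87!)) = 440 comparisons in the worst case.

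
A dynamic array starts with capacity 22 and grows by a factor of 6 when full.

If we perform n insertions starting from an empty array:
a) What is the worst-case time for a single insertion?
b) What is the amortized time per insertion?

(a) Worst-case single insertion: O(n) -- when the array is full at capacity c, the resize copies all c elements, and c can be Theta(n).
(b) Resizes happen at sizes 22, 132, 792, ... Total copy cost for n insertions: 22 + 132 + ... = O(n) (geometric series with ratio 1/6). Amortized cost per insertion: O(n)/n = O(1).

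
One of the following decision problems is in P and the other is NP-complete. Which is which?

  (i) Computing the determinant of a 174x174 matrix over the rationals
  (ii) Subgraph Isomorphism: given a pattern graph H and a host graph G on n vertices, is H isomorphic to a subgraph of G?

(i) is P: Gaussian elimination runs in O(n^3).
(ii) is NP-complete: generalizes Clique and Hamiltonian Path (pattern size is part of the input).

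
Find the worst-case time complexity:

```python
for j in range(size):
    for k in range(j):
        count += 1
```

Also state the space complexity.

Time complexity: O(n^2).
Space complexity: O(1).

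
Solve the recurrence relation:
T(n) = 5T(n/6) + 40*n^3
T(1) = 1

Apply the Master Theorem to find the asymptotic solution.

a=5, b=6, f(n)=40*n^3. log_6(5) = 0.8982 < 3. Case 3: T(n) = O(n^3).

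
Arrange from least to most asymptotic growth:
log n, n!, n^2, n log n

Ordered by growth rate: log n < n log n < n^2 < n!.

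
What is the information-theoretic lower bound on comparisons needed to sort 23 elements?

There are 23! = 25852016738884976640000 possible orderings. Each comparison gives 1 bit. We need at least ceil(log_2(25852016738884976640000)) = 75 comparisons.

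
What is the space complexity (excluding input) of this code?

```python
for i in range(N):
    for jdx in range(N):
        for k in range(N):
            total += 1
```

Space complexity: O(1).
Only a constant amount of auxiliary storage is used; nothing grows with n.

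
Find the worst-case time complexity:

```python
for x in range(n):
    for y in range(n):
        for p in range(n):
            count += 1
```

Time complexity: O(n^3).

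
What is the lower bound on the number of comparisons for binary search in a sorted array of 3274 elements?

With 3274 possible positions, we need at least ceil(log_2(3274)) = 12 comparisons. Each comparison splits the remaining candidates by at most half.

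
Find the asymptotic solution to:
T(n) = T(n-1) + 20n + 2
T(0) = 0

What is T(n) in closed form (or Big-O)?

Dominant term in sum is 20*sum(i, i=1..n) = 20*n*(n+1)/2 = O(n^2).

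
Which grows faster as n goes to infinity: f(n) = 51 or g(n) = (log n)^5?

g(n) = (log n)^5 grows faster: any unbounded function dominates a constant.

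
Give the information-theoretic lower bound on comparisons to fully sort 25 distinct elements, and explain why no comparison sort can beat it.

A comparison sort is a binary decision tree whose leaves are the 25! = 15511210043330985984000000 possible output permutations. A binary tree with L leaves has height >= ceil(log_2(L)). So any comparison sort needs >= ceil(log_2(25!)) = 84 comparisons in the worst case.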